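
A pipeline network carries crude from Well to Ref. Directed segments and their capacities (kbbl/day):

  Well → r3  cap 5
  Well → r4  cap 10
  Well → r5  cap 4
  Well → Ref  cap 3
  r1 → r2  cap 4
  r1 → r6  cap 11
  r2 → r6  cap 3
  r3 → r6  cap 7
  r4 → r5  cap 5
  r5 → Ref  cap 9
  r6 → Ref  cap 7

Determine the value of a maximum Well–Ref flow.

Augment Well→Ref: bottleneck 3, flow now 3.
Augment Well→r5→Ref: bottleneck 4, flow now 7.
Augment Well→r3→r6→Ref: bottleneck 5, flow now 12.
Augment Well→r4→r5→Ref: bottleneck 5, flow now 17.
No augmenting path remains; maximum flow = 17.
In the residual graph, reachable from Well: {Well, r4}.
Min-cut edges: Well→r3 (5), Well→r5 (4), Well→Ref (3), r4→r5 (5); capacity 5 + 4 + 3 + 5 = 17.
This cut is saturated, so no flow can exceed 17.

17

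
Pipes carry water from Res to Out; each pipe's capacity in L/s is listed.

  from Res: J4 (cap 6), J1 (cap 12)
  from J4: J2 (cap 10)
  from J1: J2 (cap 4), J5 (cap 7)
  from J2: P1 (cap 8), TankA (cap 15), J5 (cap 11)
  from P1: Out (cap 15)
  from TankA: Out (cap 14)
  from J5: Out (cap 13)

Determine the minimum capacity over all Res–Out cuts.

Augment Res→J1→J5→Out: bottleneck 7, flow now 7.
Augment Res→J4→J2→P1→Out: bottleneck 6, flow now 13.
Augment Res→J1→J2→P1→Out: bottleneck 2, flow now 15.
Augment Res→J1→J2→TankA→Out: bottleneck 2, flow now 17.
No augmenting path remains; maximum flow = 17.
By max-flow min-cut, the minimum cut capacity equals the max flow.
In the residual graph, reachable from Res: {Res, J1}.
Min-cut edges: Res→J4 (6), J1→J2 (4), J1→J5 (7); capacity 6 + 4 + 7 = 17.

17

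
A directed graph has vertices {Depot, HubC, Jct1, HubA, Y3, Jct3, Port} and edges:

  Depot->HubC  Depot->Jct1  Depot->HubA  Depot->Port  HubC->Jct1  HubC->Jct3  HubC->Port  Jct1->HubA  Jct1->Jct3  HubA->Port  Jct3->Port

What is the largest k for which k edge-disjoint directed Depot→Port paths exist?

4

Assign every edge capacity 1; by Menger, the answer equals the max flow.
Path Depot→Port (+1); total 1.
Path Depot→HubC→Port (+1); total 2.
Path Depot→HubA→Port (+1); total 3.
Path Depot→Jct1→Jct3→Port (+1); total 4.
No residual Depot→Port path; max flow = 4.
Certifying cut of size 4: {Depot→HubA, Depot→HubC, Depot→Jct1, Depot→Port}.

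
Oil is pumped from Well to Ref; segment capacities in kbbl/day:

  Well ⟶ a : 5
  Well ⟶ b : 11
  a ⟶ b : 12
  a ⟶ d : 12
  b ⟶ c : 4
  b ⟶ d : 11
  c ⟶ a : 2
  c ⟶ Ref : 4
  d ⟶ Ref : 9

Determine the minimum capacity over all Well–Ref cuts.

Augment Well→a→d→Ref: bottleneck 5, flow now 5.
Augment Well→b→c→Ref: bottleneck 4, flow now 9.
Augment Well→b→d→Ref: bottleneck 4, flow now 13.
No augmenting path remains; maximum flow = 13.
By max-flow min-cut, the minimum cut capacity equals the max flow.
In the residual graph, reachable from Well: {Well, a, b, d}.
Min-cut edges: b→c (4), d→Ref (9); capacity 4 + 9 = 13.

13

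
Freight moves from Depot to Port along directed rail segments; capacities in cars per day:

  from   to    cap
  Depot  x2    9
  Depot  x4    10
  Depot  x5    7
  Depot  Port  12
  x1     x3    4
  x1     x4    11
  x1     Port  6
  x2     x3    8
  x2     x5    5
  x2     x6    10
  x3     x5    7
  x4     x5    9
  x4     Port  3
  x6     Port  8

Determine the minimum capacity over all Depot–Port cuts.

Augment Depot→Port: bottleneck 12, flow now 12.
Augment Depot→x4→Port: bottleneck 3, flow now 15.
Augment Depot→x2→x6→Port: bottleneck 8, flow now 23.
No augmenting path remains; maximum flow = 23.
By max-flow min-cut, the minimum cut capacity equals the max flow.
In the residual graph, reachable from Depot: {Depot, x2, x3, x4, x5, x6}.
Min-cut edges: Depot→Port (12), x4→Port (3), x6→Port (8); capacity 12 + 3 + 8 = 23.

23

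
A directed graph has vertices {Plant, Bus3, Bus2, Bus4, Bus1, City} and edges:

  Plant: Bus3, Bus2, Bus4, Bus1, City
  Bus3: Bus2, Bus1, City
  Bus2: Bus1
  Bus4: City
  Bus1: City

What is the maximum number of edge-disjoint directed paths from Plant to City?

Assign every edge capacity 1; by Menger, the answer equals the max flow.
Path Plant→City (+1); total 1.
Path Plant→Bus3→City (+1); total 2.
Path Plant→Bus4→City (+1); total 3.
Path Plant→Bus1→City (+1); total 4.
No residual Plant→City path; max flow = 4.
Certifying cut of size 4: {Bus1→City, Plant→Bus3, Plant→Bus4, Plant→City}.

4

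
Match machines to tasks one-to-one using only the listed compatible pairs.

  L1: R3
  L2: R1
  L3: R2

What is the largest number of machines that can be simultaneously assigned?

Unit-capacity flow: source→left, listed edges, right→sink; max matching = max flow.
Augmenting path L1→R3 (+1); matched 1.
Augmenting path L2→R1 (+1); matched 2.
Augmenting path L3→R2 (+1); matched 3.
No augmenting path remains; maximum matching = 3.
König certificate: {L1, L2, L3} is a vertex cover of size 3 (every listed pair touches it), so no matching can be larger.

3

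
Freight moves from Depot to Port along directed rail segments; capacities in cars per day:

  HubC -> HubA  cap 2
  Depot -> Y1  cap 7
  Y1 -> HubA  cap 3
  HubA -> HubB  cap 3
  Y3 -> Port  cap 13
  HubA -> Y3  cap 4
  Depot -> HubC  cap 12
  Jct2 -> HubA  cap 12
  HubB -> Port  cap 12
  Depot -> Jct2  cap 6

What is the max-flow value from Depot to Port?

7

Augment Depot→Y1→HubA→Y3→Port: bottleneck 3, flow now 3.
Augment Depot→HubC→HubA→Y3→Port: bottleneck 1, flow now 4.
Augment Depot→HubC→HubA→HubB→Port: bottleneck 1, flow now 5.
Augment Depot→Jct2→HubA→HubB→Port: bottleneck 2, flow now 7.
No augmenting path remains; maximum flow = 7.
In the residual graph, reachable from Depot: {Depot, Y1, HubC, Jct2, HubA}.
Min-cut edges: HubA→Y3 (4), HubA→HubB (3); capacity 4 + 3 = 7.
This cut is saturated, so no flow can exceed 7.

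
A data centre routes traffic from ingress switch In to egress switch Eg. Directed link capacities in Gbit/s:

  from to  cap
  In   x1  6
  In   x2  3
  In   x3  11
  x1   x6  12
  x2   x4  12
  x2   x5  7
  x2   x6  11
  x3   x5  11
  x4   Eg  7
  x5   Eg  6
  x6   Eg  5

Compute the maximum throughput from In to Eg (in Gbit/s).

Augment In→x1→x6→Eg: bottleneck 5, flow now 5.
Augment In→x2→x4→Eg: bottleneck 3, flow now 8.
Augment In→x3→x5→Eg: bottleneck 6, flow now 14.
No augmenting path remains; maximum flow = 14.
In the residual graph, reachable from In: {In, x1, x3, x5, x6}.
Min-cut edges: In→x2 (3), x5→Eg (6), x6→Eg (5); capacity 3 + 6 + 5 = 14.
This cut is saturated, so no flow can exceed 14.

14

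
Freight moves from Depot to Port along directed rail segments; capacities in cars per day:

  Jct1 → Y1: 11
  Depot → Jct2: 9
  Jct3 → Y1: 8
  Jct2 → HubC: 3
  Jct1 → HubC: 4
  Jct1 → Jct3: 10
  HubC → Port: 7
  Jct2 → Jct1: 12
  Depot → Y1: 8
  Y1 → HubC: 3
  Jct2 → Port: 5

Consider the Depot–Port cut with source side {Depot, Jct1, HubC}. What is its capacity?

45

Edges leaving {Depot, Jct1, HubC}: Depot→Jct2 (9), Depot→Y1 (8), Jct1→Jct3 (10), Jct1→Y1 (11), HubC→Port (7).
Cut capacity = 9 + 8 + 10 + 11 + 7 = 45.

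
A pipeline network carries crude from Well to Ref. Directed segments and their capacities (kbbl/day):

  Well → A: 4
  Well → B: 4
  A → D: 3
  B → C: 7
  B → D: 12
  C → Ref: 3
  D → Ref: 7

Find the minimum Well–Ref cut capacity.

Augment Well→A→D→Ref: bottleneck 3, flow now 3.
Augment Well→B→C→Ref: bottleneck 3, flow now 6.
Augment Well→B→D→Ref: bottleneck 1, flow now 7.
No augmenting path remains; maximum flow = 7.
By max-flow min-cut, the minimum cut capacity equals the max flow.
In the residual graph, reachable from Well: {Well, A}.
Min-cut edges: Well→B (4), A→D (3); capacity 4 + 3 = 7.

7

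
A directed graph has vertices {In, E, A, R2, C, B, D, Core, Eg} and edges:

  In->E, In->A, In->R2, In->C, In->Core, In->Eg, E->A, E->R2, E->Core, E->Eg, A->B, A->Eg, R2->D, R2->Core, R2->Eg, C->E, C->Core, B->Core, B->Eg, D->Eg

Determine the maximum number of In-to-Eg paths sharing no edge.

Assign every edge capacity 1; by Menger, the answer equals the max flow.
Path In→Eg (+1); total 1.
Path In→E→Eg (+1); total 2.
Path In→A→Eg (+1); total 3.
Path In→R2→Eg (+1); total 4.
Path In→C→E→A→B→Eg (+1); total 5.
No residual In→Eg path; max flow = 5.
Certifying cut of size 5: {In→A, In→C, In→E, In→Eg, In→R2}.

5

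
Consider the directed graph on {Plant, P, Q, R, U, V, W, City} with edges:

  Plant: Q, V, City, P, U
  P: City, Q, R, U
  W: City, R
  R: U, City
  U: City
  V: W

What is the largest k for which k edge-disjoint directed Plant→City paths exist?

Assign every edge capacity 1; by Menger, the answer equals the max flow.
Path Plant→City (+1); total 1.
Path Plant→P→City (+1); total 2.
Path Plant→U→City (+1); total 3.
Path Plant→V→W→City (+1); total 4.
No residual Plant→City path; max flow = 4.
Certifying cut of size 4: {Plant→City, Plant→P, Plant→U, Plant→V}.

4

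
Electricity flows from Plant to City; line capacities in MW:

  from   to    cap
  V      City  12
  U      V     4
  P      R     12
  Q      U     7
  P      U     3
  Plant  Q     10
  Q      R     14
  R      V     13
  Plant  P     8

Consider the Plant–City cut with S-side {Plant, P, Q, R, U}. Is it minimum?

Given cut capacity: 13 + 4 = 17.
Augment Plant→P→R→V→City: bottleneck 8, flow now 8.
Augment Plant→Q→R→V→City: bottleneck 4, flow now 12.
No augmenting path remains; maximum flow = 12.
In the residual graph, reachable from Plant: {Plant, P, Q, R, U, V}.
Min-cut edges: V→City (12); capacity 12 = 12.
Cut capacity 17 exceeds the max flow 12, so it is not minimum.

No — its capacity is 17, but the minimum cut has capacity 12.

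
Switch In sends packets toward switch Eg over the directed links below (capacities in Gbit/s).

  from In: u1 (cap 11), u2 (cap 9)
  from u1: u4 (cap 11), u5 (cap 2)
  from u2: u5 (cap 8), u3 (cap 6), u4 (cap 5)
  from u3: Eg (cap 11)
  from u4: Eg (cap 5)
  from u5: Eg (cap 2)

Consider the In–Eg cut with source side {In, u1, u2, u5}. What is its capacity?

Edges leaving {In, u1, u2, u5}: u1→u4 (11), u2→u3 (6), u2→u4 (5), u5→Eg (2).
Cut capacity = 11 + 6 + 5 + 2 = 24.

24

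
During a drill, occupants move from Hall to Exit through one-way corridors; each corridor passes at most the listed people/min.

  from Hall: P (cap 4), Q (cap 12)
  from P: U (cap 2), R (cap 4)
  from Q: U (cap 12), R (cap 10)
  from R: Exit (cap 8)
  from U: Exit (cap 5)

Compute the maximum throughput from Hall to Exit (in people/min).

13

Augment Hall→P→R→Exit: bottleneck 4, flow now 4.
Augment Hall→Q→R→Exit: bottleneck 4, flow now 8.
Augment Hall→Q→U→Exit: bottleneck 5, flow now 13.
No augmenting path remains; maximum flow = 13.
In the residual graph, reachable from Hall: {Hall, P, Q, R, U}.
Min-cut edges: R→Exit (8), U→Exit (5); capacity 8 + 5 = 13.
This cut is saturated, so no flow can exceed 13.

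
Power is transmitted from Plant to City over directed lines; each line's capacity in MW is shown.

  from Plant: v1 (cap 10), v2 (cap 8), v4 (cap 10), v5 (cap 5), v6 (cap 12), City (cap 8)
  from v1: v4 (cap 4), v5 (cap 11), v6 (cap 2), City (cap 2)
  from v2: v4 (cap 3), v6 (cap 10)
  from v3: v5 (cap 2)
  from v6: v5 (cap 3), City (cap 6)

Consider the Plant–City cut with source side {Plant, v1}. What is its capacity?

Edges leaving {Plant, v1}: Plant→v2 (8), Plant→v4 (10), Plant→v5 (5), Plant→v6 (12), Plant→City (8), v1→v4 (4), v1→v5 (11), v1→v6 (2), v1→City (2).
Cut capacity = 8 + 10 + 5 + 12 + 8 + 4 + 11 + 2 + 2 = 62.

62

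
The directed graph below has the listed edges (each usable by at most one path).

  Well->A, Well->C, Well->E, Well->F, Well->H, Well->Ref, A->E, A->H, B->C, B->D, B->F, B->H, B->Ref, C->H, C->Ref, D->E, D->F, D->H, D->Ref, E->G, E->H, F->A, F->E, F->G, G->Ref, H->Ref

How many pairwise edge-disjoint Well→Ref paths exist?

Assign every edge capacity 1; by Menger, the answer equals the max flow.
Path Well→Ref (+1); total 1.
Path Well→C→Ref (+1); total 2.
Path Well→H→Ref (+1); total 3.
Path Well→E→G→Ref (+1); total 4.
No residual Well→Ref path; max flow = 4.
Certifying cut of size 4: {G→Ref, H→Ref, Well→C, Well→Ref}.

4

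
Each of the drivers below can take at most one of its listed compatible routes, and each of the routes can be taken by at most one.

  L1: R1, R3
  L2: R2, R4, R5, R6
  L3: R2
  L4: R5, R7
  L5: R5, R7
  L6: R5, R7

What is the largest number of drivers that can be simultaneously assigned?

5

Unit-capacity flow: source→left, listed edges, right→sink; max matching = max flow.
Augmenting path L1→R1 (+1); matched 1.
Augmenting path L2→R2 (+1); matched 2.
Augmenting path L4→R5 (+1); matched 3.
Augmenting path L5→R7 (+1); matched 4.
Augmenting path L3→R2→L2→R4 (+1); matched 5.
No augmenting path remains; maximum matching = 5.
König certificate: {L1, L2, L3, R5, R7} is a vertex cover of size 5 (every listed pair touches it), so no matching can be larger.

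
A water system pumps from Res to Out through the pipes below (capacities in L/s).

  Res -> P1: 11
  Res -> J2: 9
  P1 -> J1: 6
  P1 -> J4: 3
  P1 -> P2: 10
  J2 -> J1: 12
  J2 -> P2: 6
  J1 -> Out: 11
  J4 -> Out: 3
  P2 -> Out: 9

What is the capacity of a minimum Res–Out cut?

20

Augment Res→P1→J1→Out: bottleneck 6, flow now 6.
Augment Res→P1→J4→Out: bottleneck 3, flow now 9.
Augment Res→P1→P2→Out: bottleneck 2, flow now 11.
Augment Res→J2→J1→Out: bottleneck 5, flow now 16.
Augment Res→J2→P2→Out: bottleneck 4, flow now 20.
No augmenting path remains; maximum flow = 20.
By max-flow min-cut, the minimum cut capacity equals the max flow.
In the residual graph, reachable from Res: {Res}.
Min-cut edges: Res→P1 (11), Res→J2 (9); capacity 11 + 9 = 20.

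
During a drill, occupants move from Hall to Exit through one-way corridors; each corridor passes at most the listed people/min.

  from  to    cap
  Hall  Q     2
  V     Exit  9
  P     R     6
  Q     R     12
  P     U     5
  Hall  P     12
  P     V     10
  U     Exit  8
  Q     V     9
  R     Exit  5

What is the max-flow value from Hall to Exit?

Augment Hall→P→R→Exit: bottleneck 5, flow now 5.
Augment Hall→P→U→Exit: bottleneck 5, flow now 10.
Augment Hall→P→V→Exit: bottleneck 2, flow now 12.
Augment Hall→Q→V→Exit: bottleneck 2, flow now 14.
No augmenting path remains; maximum flow = 14.
In the residual graph, reachable from Hall: {Hall}.
Min-cut edges: Hall→P (12), Hall→Q (2); capacity 12 + 2 = 14.
This cut is saturated, so no flow can exceed 14.

14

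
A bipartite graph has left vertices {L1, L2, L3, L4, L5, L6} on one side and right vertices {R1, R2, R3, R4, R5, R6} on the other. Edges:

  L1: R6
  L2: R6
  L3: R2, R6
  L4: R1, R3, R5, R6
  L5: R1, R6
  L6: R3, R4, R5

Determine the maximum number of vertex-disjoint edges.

Unit-capacity flow: source→left, listed edges, right→sink; max matching = max flow.
Augmenting path L1→R6 (+1); matched 1.
Augmenting path L3→R2 (+1); matched 2.
Augmenting path L4→R1 (+1); matched 3.
Augmenting path L6→R3 (+1); matched 4.
Augmenting path L5→R1→L4→R5 (+1); matched 5.
No augmenting path remains; maximum matching = 5.
König certificate: {L3, L4, L5, L6, R6} is a vertex cover of size 5 (every listed pair touches it), so no matching can be larger.

5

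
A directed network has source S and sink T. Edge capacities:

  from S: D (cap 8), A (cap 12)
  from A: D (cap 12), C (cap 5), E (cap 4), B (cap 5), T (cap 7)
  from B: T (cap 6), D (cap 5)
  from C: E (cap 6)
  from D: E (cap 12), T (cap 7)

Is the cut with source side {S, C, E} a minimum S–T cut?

Given cut capacity: 12 + 8 = 20.
Augment S→A→T: bottleneck 7, flow now 7.
Augment S→D→T: bottleneck 7, flow now 14.
Augment S→A→B→T: bottleneck 5, flow now 19.
No augmenting path remains; maximum flow = 19.
In the residual graph, reachable from S: {S, D, E}.
Min-cut edges: S→A (12), D→T (7); capacity 12 + 7 = 19.
Cut capacity 20 exceeds the max flow 19, so it is not minimum.

No — its capacity is 20, but the minimum cut has capacity 19.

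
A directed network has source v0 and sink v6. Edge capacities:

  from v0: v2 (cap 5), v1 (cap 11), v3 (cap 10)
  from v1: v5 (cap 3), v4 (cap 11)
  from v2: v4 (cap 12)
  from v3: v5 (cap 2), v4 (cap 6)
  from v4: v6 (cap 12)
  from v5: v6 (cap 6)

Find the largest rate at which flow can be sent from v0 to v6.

17

Augment v0→v1→v4→v6: bottleneck 11, flow now 11.
Augment v0→v2→v4→v6: bottleneck 1, flow now 12.
Augment v0→v3→v5→v6: bottleneck 2, flow now 14.
Augment v0→v2→v4→v1→v5→v6: bottleneck 3, flow now 17. (uses reverse residual edge)
No augmenting path remains; maximum flow = 17.
In the residual graph, reachable from v0: {v0, v1, v2, v3, v4}.
Min-cut edges: v1→v5 (3), v3→v5 (2), v4→v6 (12); capacity 3 + 2 + 12 = 17.
This cut is saturated, so no flow can exceed 17.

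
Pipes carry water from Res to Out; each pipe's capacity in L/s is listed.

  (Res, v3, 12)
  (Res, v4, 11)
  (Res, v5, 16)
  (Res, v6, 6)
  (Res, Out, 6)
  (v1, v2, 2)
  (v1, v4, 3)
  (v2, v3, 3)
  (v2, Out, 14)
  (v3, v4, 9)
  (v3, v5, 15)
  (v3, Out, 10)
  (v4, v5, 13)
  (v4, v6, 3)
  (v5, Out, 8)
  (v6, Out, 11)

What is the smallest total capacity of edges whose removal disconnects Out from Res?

Augment Res→Out: bottleneck 6, flow now 6.
Augment Res→v3→Out: bottleneck 10, flow now 16.
Augment Res→v5→Out: bottleneck 8, flow now 24.
Augment Res→v6→Out: bottleneck 6, flow now 30.
Augment Res→v4→v6→Out: bottleneck 3, flow now 33.
No augmenting path remains; maximum flow = 33.
By max-flow min-cut, the minimum cut capacity equals the max flow.
In the residual graph, reachable from Res: {Res, v3, v4, v5}.
Min-cut edges: Res→v6 (6), Res→Out (6), v3→Out (10), v4→v6 (3), v5→Out (8); capacity 6 + 6 + 10 + 3 + 8 = 33.

33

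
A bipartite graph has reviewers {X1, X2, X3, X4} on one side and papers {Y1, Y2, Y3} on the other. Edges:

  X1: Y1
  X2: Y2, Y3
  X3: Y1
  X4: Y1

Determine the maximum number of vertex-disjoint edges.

2

Unit-capacity flow: source→left, listed edges, right→sink; max matching = max flow.
Augmenting path X1→Y1 (+1); matched 1.
Augmenting path X2→Y2 (+1); matched 2.
No augmenting path remains; maximum matching = 2.
König certificate: {X2, Y1} is a vertex cover of size 2 (every listed pair touches it), so no matching can be larger.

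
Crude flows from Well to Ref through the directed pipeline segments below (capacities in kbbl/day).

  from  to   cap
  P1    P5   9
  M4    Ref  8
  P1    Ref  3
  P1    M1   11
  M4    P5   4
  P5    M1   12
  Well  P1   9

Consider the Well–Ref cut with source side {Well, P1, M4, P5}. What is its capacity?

34

Edges leaving {Well, P1, M4, P5}: P1→M1 (11), P1→Ref (3), M4→Ref (8), P5→M1 (12).
Cut capacity = 11 + 3 + 8 + 12 = 34.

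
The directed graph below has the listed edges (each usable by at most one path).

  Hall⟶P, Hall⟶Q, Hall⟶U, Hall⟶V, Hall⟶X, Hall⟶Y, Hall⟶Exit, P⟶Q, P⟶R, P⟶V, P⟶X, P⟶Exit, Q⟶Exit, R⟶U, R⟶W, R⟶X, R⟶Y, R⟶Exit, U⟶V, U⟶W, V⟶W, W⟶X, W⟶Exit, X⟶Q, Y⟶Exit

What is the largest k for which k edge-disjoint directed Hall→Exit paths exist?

Assign every edge capacity 1; by Menger, the answer equals the max flow.
Path Hall→Exit (+1); total 1.
Path Hall→P→Exit (+1); total 2.
Path Hall→Q→Exit (+1); total 3.
Path Hall→Y→Exit (+1); total 4.
Path Hall→U→W→Exit (+1); total 5.
No residual Hall→Exit path; max flow = 5.
Certifying cut of size 5: {Hall→Exit, Hall→P, Hall→Y, Q→Exit, W→Exit}.

5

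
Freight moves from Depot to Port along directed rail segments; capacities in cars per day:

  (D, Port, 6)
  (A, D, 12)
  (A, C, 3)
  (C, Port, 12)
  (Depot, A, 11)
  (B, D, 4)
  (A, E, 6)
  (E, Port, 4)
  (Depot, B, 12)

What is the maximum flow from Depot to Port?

Augment Depot→A→C→Port: bottleneck 3, flow now 3.
Augment Depot→A→D→Port: bottleneck 6, flow now 9.
Augment Depot→A→E→Port: bottleneck 2, flow now 11.
Augment Depot→B→D→A→E→Port: bottleneck 2, flow now 13. (uses reverse residual edge)
No augmenting path remains; maximum flow = 13.
In the residual graph, reachable from Depot: {Depot, A, B, D, E}.
Min-cut edges: A→C (3), D→Port (6), E→Port (4); capacity 3 + 6 + 4 = 13.
This cut is saturated, so no flow can exceed 13.

13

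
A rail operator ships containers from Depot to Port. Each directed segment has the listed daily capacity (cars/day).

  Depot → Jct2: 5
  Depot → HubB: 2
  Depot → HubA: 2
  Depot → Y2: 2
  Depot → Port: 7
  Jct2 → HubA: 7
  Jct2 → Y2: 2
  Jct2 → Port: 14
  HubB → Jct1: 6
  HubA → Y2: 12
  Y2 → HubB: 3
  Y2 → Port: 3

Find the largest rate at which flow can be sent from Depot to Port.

15

Augment Depot→Port: bottleneck 7, flow now 7.
Augment Depot→Jct2→Port: bottleneck 5, flow now 12.
Augment Depot→Y2→Port: bottleneck 2, flow now 14.
Augment Depot→HubA→Y2→Port: bottleneck 1, flow now 15.
No augmenting path remains; maximum flow = 15.
In the residual graph, reachable from Depot: {Depot, HubB, HubA, Y2, Jct1}.
Min-cut edges: Depot→Jct2 (5), Depot→Port (7), Y2→Port (3); capacity 5 + 7 + 3 = 15.
This cut is saturated, so no flow can exceed 15.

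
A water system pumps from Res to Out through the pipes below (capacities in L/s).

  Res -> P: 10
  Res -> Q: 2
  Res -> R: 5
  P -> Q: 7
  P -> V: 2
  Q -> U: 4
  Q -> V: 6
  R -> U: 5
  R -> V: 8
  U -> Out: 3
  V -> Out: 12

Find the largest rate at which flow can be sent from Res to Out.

Augment Res→P→V→Out: bottleneck 2, flow now 2.
Augment Res→Q→U→Out: bottleneck 2, flow now 4.
Augment Res→R→U→Out: bottleneck 1, flow now 5.
Augment Res→R→V→Out: bottleneck 4, flow now 9.
Augment Res→P→Q→V→Out: bottleneck 6, flow now 15.
No augmenting path remains; maximum flow = 15.
In the residual graph, reachable from Res: {Res, P, Q, R, U, V}.
Min-cut edges: U→Out (3), V→Out (12); capacity 3 + 12 = 15.
This cut is saturated, so no flow can exceed 15.

15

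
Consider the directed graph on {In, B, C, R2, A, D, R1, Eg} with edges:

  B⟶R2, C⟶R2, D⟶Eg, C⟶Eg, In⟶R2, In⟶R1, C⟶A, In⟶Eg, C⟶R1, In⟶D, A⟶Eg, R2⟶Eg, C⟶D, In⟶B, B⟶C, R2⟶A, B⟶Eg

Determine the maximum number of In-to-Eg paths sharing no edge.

4

Assign every edge capacity 1; by Menger, the answer equals the max flow.
Path In→Eg (+1); total 1.
Path In→B→Eg (+1); total 2.
Path In→R2→Eg (+1); total 3.
Path In→D→Eg (+1); total 4.
No residual In→Eg path; max flow = 4.
Certifying cut of size 4: {In→B, In→D, In→Eg, In→R2}.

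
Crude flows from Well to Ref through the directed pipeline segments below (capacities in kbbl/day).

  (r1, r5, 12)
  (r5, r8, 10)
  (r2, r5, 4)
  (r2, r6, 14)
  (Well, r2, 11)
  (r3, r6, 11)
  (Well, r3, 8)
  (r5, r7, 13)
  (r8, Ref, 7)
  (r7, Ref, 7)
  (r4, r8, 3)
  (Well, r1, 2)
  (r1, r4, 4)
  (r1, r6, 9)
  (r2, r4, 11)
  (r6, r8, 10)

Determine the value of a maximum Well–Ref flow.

13

Augment Well→r1→r4→r8→Ref: bottleneck 2, flow now 2.
Augment Well→r2→r4→r8→Ref: bottleneck 1, flow now 3.
Augment Well→r2→r5→r7→Ref: bottleneck 4, flow now 7.
Augment Well→r2→r6→r8→Ref: bottleneck 4, flow now 11.
Augment Well→r2→r4→r1→r5→r7→Ref: bottleneck 2, flow now 13. (uses reverse residual edge)
No augmenting path remains; maximum flow = 13.
In the residual graph, reachable from Well: {Well, r2, r3, r4, r6, r8}.
Min-cut edges: Well→r1 (2), r2→r5 (4), r8→Ref (7); capacity 2 + 4 + 7 = 13.
This cut is saturated, so no flow can exceed 13.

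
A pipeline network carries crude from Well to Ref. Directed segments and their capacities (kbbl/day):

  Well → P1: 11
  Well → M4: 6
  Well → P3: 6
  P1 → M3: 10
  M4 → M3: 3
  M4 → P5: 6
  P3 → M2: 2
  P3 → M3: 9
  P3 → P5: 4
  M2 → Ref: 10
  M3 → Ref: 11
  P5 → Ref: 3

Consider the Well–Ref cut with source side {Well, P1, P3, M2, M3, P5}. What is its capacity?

30

Edges leaving {Well, P1, P3, M2, M3, P5}: Well→M4 (6), M2→Ref (10), M3→Ref (11), P5→Ref (3).
Cut capacity = 6 + 10 + 11 + 3 = 30.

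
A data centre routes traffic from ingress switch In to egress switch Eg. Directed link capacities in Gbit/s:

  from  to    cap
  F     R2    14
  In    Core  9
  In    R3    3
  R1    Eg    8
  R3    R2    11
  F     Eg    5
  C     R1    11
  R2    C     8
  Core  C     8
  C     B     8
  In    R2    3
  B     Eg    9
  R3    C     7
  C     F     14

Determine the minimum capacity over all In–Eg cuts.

Augment In→R3→C→B→Eg: bottleneck 3, flow now 3.
Augment In→Core→C→B→Eg: bottleneck 5, flow now 8.
Augment In→Core→C→F→Eg: bottleneck 3, flow now 11.
Augment In→R2→C→F→Eg: bottleneck 2, flow now 13.
Augment In→R2→C→R1→Eg: bottleneck 1, flow now 14.
No augmenting path remains; maximum flow = 14.
By max-flow min-cut, the minimum cut capacity equals the max flow.
In the residual graph, reachable from In: {In, Core}.
Min-cut edges: In→R3 (3), In→R2 (3), Core→C (8); capacity 3 + 3 + 8 = 14.

14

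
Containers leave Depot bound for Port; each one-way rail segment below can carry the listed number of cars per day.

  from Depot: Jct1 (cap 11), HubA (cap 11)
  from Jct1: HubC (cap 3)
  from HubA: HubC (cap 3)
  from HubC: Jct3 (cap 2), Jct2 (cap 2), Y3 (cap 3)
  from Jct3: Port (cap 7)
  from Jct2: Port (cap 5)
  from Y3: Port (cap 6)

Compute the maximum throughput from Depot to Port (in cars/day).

Augment Depot→Jct1→HubC→Jct3→Port: bottleneck 2, flow now 2.
Augment Depot→Jct1→HubC→Jct2→Port: bottleneck 1, flow now 3.
Augment Depot→HubA→HubC→Jct2→Port: bottleneck 1, flow now 4.
Augment Depot→HubA→HubC→Y3→Port: bottleneck 2, flow now 6.
No augmenting path remains; maximum flow = 6.
In the residual graph, reachable from Depot: {Depot, Jct1, HubA}.
Min-cut edges: Jct1→HubC (3), HubA→HubC (3); capacity 3 + 3 = 6.
This cut is saturated, so no flow can exceed 6.

6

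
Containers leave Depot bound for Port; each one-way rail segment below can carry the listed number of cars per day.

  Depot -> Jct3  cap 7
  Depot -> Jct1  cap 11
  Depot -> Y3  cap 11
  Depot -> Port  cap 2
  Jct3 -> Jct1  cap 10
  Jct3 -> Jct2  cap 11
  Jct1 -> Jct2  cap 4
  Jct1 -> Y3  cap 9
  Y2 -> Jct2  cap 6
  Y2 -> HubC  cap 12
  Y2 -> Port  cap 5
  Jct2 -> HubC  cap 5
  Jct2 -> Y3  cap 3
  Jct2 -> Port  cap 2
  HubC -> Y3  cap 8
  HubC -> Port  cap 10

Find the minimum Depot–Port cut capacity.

9

Augment Depot→Port: bottleneck 2, flow now 2.
Augment Depot→Jct3→Jct2→Port: bottleneck 2, flow now 4.
Augment Depot→Jct3→Jct2→HubC→Port: bottleneck 5, flow now 9.
No augmenting path remains; maximum flow = 9.
By max-flow min-cut, the minimum cut capacity equals the max flow.
In the residual graph, reachable from Depot: {Depot, Jct3, Jct1, Jct2, Y3}.
Min-cut edges: Depot→Port (2), Jct2→HubC (5), Jct2→Port (2); capacity 2 + 5 + 2 = 9.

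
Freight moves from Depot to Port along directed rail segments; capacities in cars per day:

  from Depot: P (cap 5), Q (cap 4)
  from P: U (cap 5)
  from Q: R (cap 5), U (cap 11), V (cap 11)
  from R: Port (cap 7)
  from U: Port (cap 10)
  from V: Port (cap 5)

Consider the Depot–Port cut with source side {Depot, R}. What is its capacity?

Edges leaving {Depot, R}: Depot→P (5), Depot→Q (4), R→Port (7).
Cut capacity = 5 + 4 + 7 = 16.

16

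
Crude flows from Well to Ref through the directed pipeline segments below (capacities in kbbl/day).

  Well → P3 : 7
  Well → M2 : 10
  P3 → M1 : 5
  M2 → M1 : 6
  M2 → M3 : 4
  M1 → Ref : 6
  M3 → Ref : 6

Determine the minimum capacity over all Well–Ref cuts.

10

Augment Well→P3→M1→Ref: bottleneck 5, flow now 5.
Augment Well→M2→M1→Ref: bottleneck 1, flow now 6.
Augment Well→M2→M3→Ref: bottleneck 4, flow now 10.
No augmenting path remains; maximum flow = 10.
By max-flow min-cut, the minimum cut capacity equals the max flow.
In the residual graph, reachable from Well: {Well, P3, M2, M1}.
Min-cut edges: M2→M3 (4), M1→Ref (6); capacity 4 + 6 = 10.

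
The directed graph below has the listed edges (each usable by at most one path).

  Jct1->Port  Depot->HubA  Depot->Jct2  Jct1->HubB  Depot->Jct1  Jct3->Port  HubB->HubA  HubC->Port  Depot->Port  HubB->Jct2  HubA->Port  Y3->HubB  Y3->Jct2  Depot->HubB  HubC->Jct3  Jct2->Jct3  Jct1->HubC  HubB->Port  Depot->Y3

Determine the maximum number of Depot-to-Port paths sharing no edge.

Assign every edge capacity 1; by Menger, the answer equals the max flow.
Path Depot→Port (+1); total 1.
Path Depot→HubB→Port (+1); total 2.
Path Depot→Jct1→Port (+1); total 3.
Path Depot→HubA→Port (+1); total 4.
Path Depot→Jct2→Jct3→Port (+1); total 5.
No residual Depot→Port path; max flow = 5.
Certifying cut of size 5: {Depot→Jct1, Depot→Port, HubA→Port, HubB→Port, Jct2→Jct3}.

5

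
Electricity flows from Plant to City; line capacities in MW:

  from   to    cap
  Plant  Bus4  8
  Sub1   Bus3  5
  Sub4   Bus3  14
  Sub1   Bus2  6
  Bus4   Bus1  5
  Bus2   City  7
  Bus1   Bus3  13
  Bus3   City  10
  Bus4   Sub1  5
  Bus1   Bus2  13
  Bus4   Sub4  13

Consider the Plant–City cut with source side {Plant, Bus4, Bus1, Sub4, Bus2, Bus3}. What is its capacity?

22

Edges leaving {Plant, Bus4, Bus1, Sub4, Bus2, Bus3}: Bus4→Sub1 (5), Bus2→City (7), Bus3→City (10).
Cut capacity = 5 + 7 + 10 = 22.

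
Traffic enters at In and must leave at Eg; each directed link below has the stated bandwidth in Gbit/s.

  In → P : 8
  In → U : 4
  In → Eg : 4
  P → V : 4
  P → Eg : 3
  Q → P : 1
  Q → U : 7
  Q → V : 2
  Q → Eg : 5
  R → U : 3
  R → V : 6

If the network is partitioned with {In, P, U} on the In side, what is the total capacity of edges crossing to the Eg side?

11

Edges leaving {In, P, U}: In→Eg (4), P→V (4), P→Eg (3).
Cut capacity = 4 + 4 + 3 = 11.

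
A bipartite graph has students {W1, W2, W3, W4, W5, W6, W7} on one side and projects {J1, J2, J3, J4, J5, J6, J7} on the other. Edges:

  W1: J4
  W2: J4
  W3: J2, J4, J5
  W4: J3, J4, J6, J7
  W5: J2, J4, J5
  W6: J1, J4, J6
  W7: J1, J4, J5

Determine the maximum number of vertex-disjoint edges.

6

Unit-capacity flow: source→left, listed edges, right→sink; max matching = max flow.
Augmenting path W1→J4 (+1); matched 1.
Augmenting path W3→J2 (+1); matched 2.
Augmenting path W4→J3 (+1); matched 3.
Augmenting path W5→J5 (+1); matched 4.
Augmenting path W6→J1 (+1); matched 5.
Augmenting path W7→J1→W6→J6 (+1); matched 6.
No augmenting path remains; maximum matching = 6.
König certificate: {W3, W4, W5, W6, W7, J4} is a vertex cover of size 6 (every listed pair touches it), so no matching can be larger.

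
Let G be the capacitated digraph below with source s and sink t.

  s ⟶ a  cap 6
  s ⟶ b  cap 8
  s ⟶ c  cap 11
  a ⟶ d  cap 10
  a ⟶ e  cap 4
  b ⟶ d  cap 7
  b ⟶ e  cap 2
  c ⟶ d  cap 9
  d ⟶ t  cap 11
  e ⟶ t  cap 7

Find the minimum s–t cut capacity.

Augment s→a→d→t: bottleneck 6, flow now 6.
Augment s→b→d→t: bottleneck 5, flow now 11.
Augment s→b→e→t: bottleneck 2, flow now 13.
Augment s→b→d→a→e→t: bottleneck 1, flow now 14. (uses reverse residual edge)
Augment s→c→d→a→e→t: bottleneck 3, flow now 17. (uses reverse residual edge)
No augmenting path remains; maximum flow = 17.
By max-flow min-cut, the minimum cut capacity equals the max flow.
In the residual graph, reachable from s: {s, a, b, c, d}.
Min-cut edges: a→e (4), b→e (2), d→t (11); capacity 4 + 2 + 11 = 17.

17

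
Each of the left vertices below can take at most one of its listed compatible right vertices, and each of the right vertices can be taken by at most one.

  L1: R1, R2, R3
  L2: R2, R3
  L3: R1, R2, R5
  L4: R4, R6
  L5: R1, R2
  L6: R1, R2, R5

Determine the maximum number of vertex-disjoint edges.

5

Unit-capacity flow: source→left, listed edges, right→sink; max matching = max flow.
Augmenting path L1→R1 (+1); matched 1.
Augmenting path L2→R2 (+1); matched 2.
Augmenting path L3→R5 (+1); matched 3.
Augmenting path L4→R4 (+1); matched 4.
Augmenting path L5→R1→L1→R3 (+1); matched 5.
No augmenting path remains; maximum matching = 5.
König certificate: {L4, R1, R2, R3, R5} is a vertex cover of size 5 (every listed pair touches it), so no matching can be larger.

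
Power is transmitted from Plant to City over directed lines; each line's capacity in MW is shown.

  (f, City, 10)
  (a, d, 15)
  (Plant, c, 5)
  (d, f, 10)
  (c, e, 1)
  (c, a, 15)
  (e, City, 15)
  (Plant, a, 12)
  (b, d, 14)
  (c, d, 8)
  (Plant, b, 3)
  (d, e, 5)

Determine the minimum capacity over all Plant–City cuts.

16

Augment Plant→c→e→City: bottleneck 1, flow now 1.
Augment Plant→a→d→e→City: bottleneck 5, flow now 6.
Augment Plant→a→d→f→City: bottleneck 7, flow now 13.
Augment Plant→b→d→f→City: bottleneck 3, flow now 16.
No augmenting path remains; maximum flow = 16.
By max-flow min-cut, the minimum cut capacity equals the max flow.
In the residual graph, reachable from Plant: {Plant, a, b, c, d}.
Min-cut edges: c→e (1), d→e (5), d→f (10); capacity 1 + 5 + 10 = 16.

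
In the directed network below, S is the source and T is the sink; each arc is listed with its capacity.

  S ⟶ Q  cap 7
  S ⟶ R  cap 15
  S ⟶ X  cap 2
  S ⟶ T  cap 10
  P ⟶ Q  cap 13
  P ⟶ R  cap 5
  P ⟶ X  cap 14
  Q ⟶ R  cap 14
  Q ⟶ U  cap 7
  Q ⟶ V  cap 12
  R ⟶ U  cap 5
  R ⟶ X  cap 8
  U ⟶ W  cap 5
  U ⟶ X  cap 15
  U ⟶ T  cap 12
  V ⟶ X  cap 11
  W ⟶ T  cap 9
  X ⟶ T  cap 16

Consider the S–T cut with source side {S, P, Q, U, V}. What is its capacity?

Edges leaving {S, P, Q, U, V}: S→R (15), S→X (2), S→T (10), P→R (5), P→X (14), Q→R (14), U→W (5), U→X (15), U→T (12), V→X (11).
Cut capacity = 15 + 2 + 10 + 5 + 14 + 14 + 5 + 15 + 12 + 11 = 103.

103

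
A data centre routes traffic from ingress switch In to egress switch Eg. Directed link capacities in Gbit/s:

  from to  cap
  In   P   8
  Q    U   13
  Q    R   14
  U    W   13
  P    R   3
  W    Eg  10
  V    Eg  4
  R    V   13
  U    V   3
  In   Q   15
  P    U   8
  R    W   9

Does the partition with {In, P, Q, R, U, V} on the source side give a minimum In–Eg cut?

No — its capacity is 26, but the minimum cut has capacity 14.

Given cut capacity: 9 + 13 + 4 = 26.
Augment In→P→R→V→Eg: bottleneck 3, flow now 3.
Augment In→P→U→V→Eg: bottleneck 1, flow now 4.
Augment In→P→U→W→Eg: bottleneck 4, flow now 8.
Augment In→Q→R→W→Eg: bottleneck 6, flow now 14.
No augmenting path remains; maximum flow = 14.
In the residual graph, reachable from In: {In, P, Q, R, U, V, W}.
Min-cut edges: V→Eg (4), W→Eg (10); capacity 4 + 10 = 14.
Cut capacity 26 exceeds the max flow 14, so it is not minimum.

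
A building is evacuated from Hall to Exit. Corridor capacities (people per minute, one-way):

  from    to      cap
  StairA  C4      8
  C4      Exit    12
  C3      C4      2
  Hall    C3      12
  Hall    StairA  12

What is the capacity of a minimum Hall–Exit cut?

10

Augment Hall→C3→C4→Exit: bottleneck 2, flow now 2.
Augment Hall→StairA→C4→Exit: bottleneck 8, flow now 10.
No augmenting path remains; maximum flow = 10.
By max-flow min-cut, the minimum cut capacity equals the max flow.
In the residual graph, reachable from Hall: {Hall, C3, StairA}.
Min-cut edges: C3→C4 (2), StairA→C4 (8); capacity 2 + 8 = 10.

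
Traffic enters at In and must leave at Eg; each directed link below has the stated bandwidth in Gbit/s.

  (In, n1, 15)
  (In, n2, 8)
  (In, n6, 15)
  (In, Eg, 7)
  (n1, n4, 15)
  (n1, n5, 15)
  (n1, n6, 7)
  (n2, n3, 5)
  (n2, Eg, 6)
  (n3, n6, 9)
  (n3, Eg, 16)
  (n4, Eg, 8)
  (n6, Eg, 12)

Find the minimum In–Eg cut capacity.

Augment In→Eg: bottleneck 7, flow now 7.
Augment In→n2→Eg: bottleneck 6, flow now 13.
Augment In→n6→Eg: bottleneck 12, flow now 25.
Augment In→n1→n4→Eg: bottleneck 8, flow now 33.
Augment In→n2→n3→Eg: bottleneck 2, flow now 35.
No augmenting path remains; maximum flow = 35.
By max-flow min-cut, the minimum cut capacity equals the max flow.
In the residual graph, reachable from In: {In, n1, n4, n5, n6}.
Min-cut edges: In→n2 (8), In→Eg (7), n4→Eg (8), n6→Eg (12); capacity 8 + 7 + 8 + 12 = 35.

35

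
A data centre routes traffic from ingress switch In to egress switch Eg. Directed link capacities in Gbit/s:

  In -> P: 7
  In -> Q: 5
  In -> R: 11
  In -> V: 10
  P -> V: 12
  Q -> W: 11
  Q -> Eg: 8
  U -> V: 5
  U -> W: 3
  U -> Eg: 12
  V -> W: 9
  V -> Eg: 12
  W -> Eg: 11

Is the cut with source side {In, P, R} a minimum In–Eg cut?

Given cut capacity: 5 + 10 + 12 = 27.
Augment In→Q→Eg: bottleneck 5, flow now 5.
Augment In→V→Eg: bottleneck 10, flow now 15.
Augment In→P→V→Eg: bottleneck 2, flow now 17.
Augment In→P→V→W→Eg: bottleneck 5, flow now 22.
No augmenting path remains; maximum flow = 22.
In the residual graph, reachable from In: {In, R}.
Min-cut edges: In→P (7), In→Q (5), In→V (10); capacity 7 + 5 + 10 = 22.
Cut capacity 27 exceeds the max flow 22, so it is not minimum.

No — its capacity is 27, but the minimum cut has capacity 22.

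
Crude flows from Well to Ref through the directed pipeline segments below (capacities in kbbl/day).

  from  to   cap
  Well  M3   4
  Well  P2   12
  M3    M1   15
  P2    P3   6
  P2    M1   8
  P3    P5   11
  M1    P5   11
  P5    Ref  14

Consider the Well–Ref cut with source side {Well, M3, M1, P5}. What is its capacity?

Edges leaving {Well, M3, M1, P5}: Well→P2 (12), P5→Ref (14).
Cut capacity = 12 + 14 = 26.

26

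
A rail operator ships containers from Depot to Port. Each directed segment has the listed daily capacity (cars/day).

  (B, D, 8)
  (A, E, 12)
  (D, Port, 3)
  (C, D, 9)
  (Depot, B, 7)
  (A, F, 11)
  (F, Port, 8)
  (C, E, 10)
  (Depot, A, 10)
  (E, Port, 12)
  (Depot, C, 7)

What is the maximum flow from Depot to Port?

Augment Depot→A→E→Port: bottleneck 10, flow now 10.
Augment Depot→B→D→Port: bottleneck 3, flow now 13.
Augment Depot→C→E→Port: bottleneck 2, flow now 15.
Augment Depot→C→E→A→F→Port: bottleneck 5, flow now 20. (uses reverse residual edge)
No augmenting path remains; maximum flow = 20.
In the residual graph, reachable from Depot: {Depot, B, D}.
Min-cut edges: Depot→A (10), Depot→C (7), D→Port (3); capacity 10 + 7 + 3 = 20.
This cut is saturated, so no flow can exceed 20.

20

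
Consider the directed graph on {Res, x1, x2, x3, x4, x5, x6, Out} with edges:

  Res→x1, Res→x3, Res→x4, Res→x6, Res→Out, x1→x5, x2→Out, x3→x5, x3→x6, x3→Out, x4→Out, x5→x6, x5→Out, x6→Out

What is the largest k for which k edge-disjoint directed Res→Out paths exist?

Assign every edge capacity 1; by Menger, the answer equals the max flow.
Path Res→Out (+1); total 1.
Path Res→x3→Out (+1); total 2.
Path Res→x4→Out (+1); total 3.
Path Res→x6→Out (+1); total 4.
Path Res→x1→x5→Out (+1); total 5.
No residual Res→Out path; max flow = 5.
Certifying cut of size 5: {Res→Out, Res→x1, Res→x3, Res→x4, Res→x6}.

5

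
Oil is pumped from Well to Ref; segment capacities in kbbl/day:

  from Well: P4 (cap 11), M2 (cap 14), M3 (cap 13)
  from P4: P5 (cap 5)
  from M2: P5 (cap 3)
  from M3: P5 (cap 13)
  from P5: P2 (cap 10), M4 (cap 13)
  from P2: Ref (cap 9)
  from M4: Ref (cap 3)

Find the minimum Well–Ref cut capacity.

Augment Well→P4→P5→P2→Ref: bottleneck 5, flow now 5.
Augment Well→M2→P5→P2→Ref: bottleneck 3, flow now 8.
Augment Well→M3→P5→P2→Ref: bottleneck 1, flow now 9.
Augment Well→M3→P5→M4→Ref: bottleneck 3, flow now 12.
No augmenting path remains; maximum flow = 12.
By max-flow min-cut, the minimum cut capacity equals the max flow.
In the residual graph, reachable from Well: {Well, P4, M2, M3, P5, P2, M4}.
Min-cut edges: P2→Ref (9), M4→Ref (3); capacity 9 + 3 = 12.

12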